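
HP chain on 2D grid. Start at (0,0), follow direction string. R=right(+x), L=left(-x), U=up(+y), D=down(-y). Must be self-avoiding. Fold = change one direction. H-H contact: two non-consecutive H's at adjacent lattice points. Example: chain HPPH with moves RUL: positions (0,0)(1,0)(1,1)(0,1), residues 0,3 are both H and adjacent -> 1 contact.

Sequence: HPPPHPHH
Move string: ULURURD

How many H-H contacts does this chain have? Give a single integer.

Answer: 1

Derivation:
Positions: [(0, 0), (0, 1), (-1, 1), (-1, 2), (0, 2), (0, 3), (1, 3), (1, 2)]
H-H contact: residue 4 @(0,2) - residue 7 @(1, 2)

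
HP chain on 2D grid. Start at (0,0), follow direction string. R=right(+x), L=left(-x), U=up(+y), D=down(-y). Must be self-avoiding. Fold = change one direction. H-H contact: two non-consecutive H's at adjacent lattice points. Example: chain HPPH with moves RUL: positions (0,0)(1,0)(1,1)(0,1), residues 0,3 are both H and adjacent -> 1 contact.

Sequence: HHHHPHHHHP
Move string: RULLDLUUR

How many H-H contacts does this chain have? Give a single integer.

Positions: [(0, 0), (1, 0), (1, 1), (0, 1), (-1, 1), (-1, 0), (-2, 0), (-2, 1), (-2, 2), (-1, 2)]
H-H contact: residue 0 @(0,0) - residue 5 @(-1, 0)
H-H contact: residue 0 @(0,0) - residue 3 @(0, 1)

Answer: 2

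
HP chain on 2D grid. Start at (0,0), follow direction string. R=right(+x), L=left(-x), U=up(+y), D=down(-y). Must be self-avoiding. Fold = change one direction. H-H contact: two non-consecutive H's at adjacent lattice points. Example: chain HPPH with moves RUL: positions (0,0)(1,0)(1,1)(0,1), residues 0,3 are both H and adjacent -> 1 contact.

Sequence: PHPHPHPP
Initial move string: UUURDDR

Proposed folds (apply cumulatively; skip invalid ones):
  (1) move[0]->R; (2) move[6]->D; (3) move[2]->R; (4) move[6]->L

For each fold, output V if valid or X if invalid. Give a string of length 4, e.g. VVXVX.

Initial: UUURDDR -> [(0, 0), (0, 1), (0, 2), (0, 3), (1, 3), (1, 2), (1, 1), (2, 1)]
Fold 1: move[0]->R => RUURDDR VALID
Fold 2: move[6]->D => RUURDDD VALID
Fold 3: move[2]->R => RURRDDD VALID
Fold 4: move[6]->L => RURRDDL VALID

Answer: VVVV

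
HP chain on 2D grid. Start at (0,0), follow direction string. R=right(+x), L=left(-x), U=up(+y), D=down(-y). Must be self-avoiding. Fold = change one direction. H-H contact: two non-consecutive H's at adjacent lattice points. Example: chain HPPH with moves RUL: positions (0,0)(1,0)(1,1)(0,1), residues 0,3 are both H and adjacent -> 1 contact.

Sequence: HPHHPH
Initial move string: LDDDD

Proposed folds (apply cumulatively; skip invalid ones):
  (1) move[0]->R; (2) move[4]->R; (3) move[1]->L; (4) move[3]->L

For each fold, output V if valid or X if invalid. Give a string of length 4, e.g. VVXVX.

Initial: LDDDD -> [(0, 0), (-1, 0), (-1, -1), (-1, -2), (-1, -3), (-1, -4)]
Fold 1: move[0]->R => RDDDD VALID
Fold 2: move[4]->R => RDDDR VALID
Fold 3: move[1]->L => RLDDR INVALID (collision), skipped
Fold 4: move[3]->L => RDDLR INVALID (collision), skipped

Answer: VVXX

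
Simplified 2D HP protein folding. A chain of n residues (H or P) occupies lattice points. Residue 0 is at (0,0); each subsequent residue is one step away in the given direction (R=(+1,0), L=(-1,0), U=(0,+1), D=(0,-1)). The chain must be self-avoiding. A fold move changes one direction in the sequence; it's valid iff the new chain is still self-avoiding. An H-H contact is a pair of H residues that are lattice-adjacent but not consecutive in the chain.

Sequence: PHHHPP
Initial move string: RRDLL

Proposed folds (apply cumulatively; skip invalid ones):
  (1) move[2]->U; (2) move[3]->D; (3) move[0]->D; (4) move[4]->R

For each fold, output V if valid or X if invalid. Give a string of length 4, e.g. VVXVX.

Answer: VXXX

Derivation:
Initial: RRDLL -> [(0, 0), (1, 0), (2, 0), (2, -1), (1, -1), (0, -1)]
Fold 1: move[2]->U => RRULL VALID
Fold 2: move[3]->D => RRUDL INVALID (collision), skipped
Fold 3: move[0]->D => DRULL INVALID (collision), skipped
Fold 4: move[4]->R => RRULR INVALID (collision), skipped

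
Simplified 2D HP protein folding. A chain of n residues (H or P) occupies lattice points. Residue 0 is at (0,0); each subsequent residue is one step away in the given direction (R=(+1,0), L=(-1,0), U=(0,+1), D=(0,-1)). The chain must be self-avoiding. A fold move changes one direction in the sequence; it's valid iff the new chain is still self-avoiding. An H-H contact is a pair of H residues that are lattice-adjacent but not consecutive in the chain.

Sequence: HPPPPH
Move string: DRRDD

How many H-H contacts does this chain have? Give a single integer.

Answer: 0

Derivation:
Positions: [(0, 0), (0, -1), (1, -1), (2, -1), (2, -2), (2, -3)]
No H-H contacts found.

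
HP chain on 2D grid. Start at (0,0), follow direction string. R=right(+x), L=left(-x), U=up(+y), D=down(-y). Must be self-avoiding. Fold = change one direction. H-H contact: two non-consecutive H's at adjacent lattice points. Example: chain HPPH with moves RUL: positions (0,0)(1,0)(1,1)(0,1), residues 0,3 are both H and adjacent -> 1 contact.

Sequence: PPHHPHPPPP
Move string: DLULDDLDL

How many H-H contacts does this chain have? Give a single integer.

Positions: [(0, 0), (0, -1), (-1, -1), (-1, 0), (-2, 0), (-2, -1), (-2, -2), (-3, -2), (-3, -3), (-4, -3)]
H-H contact: residue 2 @(-1,-1) - residue 5 @(-2, -1)

Answer: 1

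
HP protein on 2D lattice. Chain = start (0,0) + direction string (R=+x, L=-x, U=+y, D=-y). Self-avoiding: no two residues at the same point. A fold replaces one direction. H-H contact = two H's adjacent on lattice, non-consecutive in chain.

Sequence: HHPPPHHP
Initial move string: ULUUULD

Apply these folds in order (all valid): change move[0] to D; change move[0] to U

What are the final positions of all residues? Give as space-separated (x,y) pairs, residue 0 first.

Initial moves: ULUUULD
Fold: move[0]->D => DLUUULD (positions: [(0, 0), (0, -1), (-1, -1), (-1, 0), (-1, 1), (-1, 2), (-2, 2), (-2, 1)])
Fold: move[0]->U => ULUUULD (positions: [(0, 0), (0, 1), (-1, 1), (-1, 2), (-1, 3), (-1, 4), (-2, 4), (-2, 3)])

Answer: (0,0) (0,1) (-1,1) (-1,2) (-1,3) (-1,4) (-2,4) (-2,3)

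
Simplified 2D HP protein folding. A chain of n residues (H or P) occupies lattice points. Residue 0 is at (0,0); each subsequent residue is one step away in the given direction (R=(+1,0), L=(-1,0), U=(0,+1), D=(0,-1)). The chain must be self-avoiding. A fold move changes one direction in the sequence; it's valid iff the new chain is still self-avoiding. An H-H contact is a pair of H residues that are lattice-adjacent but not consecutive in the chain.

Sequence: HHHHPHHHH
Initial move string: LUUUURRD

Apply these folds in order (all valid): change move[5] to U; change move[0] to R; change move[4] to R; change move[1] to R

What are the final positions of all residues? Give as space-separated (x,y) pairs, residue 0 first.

Answer: (0,0) (1,0) (2,0) (2,1) (2,2) (3,2) (3,3) (4,3) (4,2)

Derivation:
Initial moves: LUUUURRD
Fold: move[5]->U => LUUUUURD (positions: [(0, 0), (-1, 0), (-1, 1), (-1, 2), (-1, 3), (-1, 4), (-1, 5), (0, 5), (0, 4)])
Fold: move[0]->R => RUUUUURD (positions: [(0, 0), (1, 0), (1, 1), (1, 2), (1, 3), (1, 4), (1, 5), (2, 5), (2, 4)])
Fold: move[4]->R => RUUURURD (positions: [(0, 0), (1, 0), (1, 1), (1, 2), (1, 3), (2, 3), (2, 4), (3, 4), (3, 3)])
Fold: move[1]->R => RRUURURD (positions: [(0, 0), (1, 0), (2, 0), (2, 1), (2, 2), (3, 2), (3, 3), (4, 3), (4, 2)])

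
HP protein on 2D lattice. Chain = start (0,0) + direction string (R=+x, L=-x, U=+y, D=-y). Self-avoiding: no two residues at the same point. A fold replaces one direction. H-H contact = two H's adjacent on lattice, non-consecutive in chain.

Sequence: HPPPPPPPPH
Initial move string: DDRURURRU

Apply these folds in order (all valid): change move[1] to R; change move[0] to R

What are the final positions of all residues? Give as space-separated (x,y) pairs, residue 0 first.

Answer: (0,0) (1,0) (2,0) (3,0) (3,1) (4,1) (4,2) (5,2) (6,2) (6,3)

Derivation:
Initial moves: DDRURURRU
Fold: move[1]->R => DRRURURRU (positions: [(0, 0), (0, -1), (1, -1), (2, -1), (2, 0), (3, 0), (3, 1), (4, 1), (5, 1), (5, 2)])
Fold: move[0]->R => RRRURURRU (positions: [(0, 0), (1, 0), (2, 0), (3, 0), (3, 1), (4, 1), (4, 2), (5, 2), (6, 2), (6, 3)])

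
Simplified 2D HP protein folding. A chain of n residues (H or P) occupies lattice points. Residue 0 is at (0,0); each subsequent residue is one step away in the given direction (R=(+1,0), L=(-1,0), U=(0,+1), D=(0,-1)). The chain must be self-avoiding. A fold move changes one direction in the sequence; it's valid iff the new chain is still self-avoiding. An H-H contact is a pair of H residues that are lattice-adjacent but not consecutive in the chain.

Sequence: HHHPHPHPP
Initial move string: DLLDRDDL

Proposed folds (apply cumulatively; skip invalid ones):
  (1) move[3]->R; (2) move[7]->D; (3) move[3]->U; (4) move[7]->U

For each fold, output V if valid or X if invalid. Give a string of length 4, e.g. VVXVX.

Initial: DLLDRDDL -> [(0, 0), (0, -1), (-1, -1), (-2, -1), (-2, -2), (-1, -2), (-1, -3), (-1, -4), (-2, -4)]
Fold 1: move[3]->R => DLLRRDDL INVALID (collision), skipped
Fold 2: move[7]->D => DLLDRDDD VALID
Fold 3: move[3]->U => DLLURDDD INVALID (collision), skipped
Fold 4: move[7]->U => DLLDRDDU INVALID (collision), skipped

Answer: XVXX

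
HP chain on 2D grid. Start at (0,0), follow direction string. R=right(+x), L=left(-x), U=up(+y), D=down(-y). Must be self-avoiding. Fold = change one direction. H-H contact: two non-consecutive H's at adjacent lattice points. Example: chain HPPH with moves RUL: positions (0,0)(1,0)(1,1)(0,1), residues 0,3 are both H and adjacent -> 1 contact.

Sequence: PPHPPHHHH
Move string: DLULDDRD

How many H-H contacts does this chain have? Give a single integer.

Positions: [(0, 0), (0, -1), (-1, -1), (-1, 0), (-2, 0), (-2, -1), (-2, -2), (-1, -2), (-1, -3)]
H-H contact: residue 2 @(-1,-1) - residue 5 @(-2, -1)
H-H contact: residue 2 @(-1,-1) - residue 7 @(-1, -2)

Answer: 2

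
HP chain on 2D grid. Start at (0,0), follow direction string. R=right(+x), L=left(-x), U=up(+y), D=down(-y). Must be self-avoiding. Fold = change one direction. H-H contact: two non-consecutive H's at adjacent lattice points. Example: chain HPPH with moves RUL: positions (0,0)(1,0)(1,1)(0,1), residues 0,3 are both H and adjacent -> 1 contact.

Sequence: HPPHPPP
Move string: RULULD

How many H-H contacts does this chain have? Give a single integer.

Positions: [(0, 0), (1, 0), (1, 1), (0, 1), (0, 2), (-1, 2), (-1, 1)]
H-H contact: residue 0 @(0,0) - residue 3 @(0, 1)

Answer: 1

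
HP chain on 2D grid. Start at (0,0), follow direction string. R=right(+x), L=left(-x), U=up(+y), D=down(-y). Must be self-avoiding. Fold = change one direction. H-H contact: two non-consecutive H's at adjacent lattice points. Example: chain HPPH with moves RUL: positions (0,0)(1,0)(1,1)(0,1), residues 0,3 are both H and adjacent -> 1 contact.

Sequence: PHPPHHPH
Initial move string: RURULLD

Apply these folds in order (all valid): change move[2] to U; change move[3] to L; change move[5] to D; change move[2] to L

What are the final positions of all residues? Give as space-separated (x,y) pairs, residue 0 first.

Answer: (0,0) (1,0) (1,1) (0,1) (-1,1) (-2,1) (-2,0) (-2,-1)

Derivation:
Initial moves: RURULLD
Fold: move[2]->U => RUUULLD (positions: [(0, 0), (1, 0), (1, 1), (1, 2), (1, 3), (0, 3), (-1, 3), (-1, 2)])
Fold: move[3]->L => RUULLLD (positions: [(0, 0), (1, 0), (1, 1), (1, 2), (0, 2), (-1, 2), (-2, 2), (-2, 1)])
Fold: move[5]->D => RUULLDD (positions: [(0, 0), (1, 0), (1, 1), (1, 2), (0, 2), (-1, 2), (-1, 1), (-1, 0)])
Fold: move[2]->L => RULLLDD (positions: [(0, 0), (1, 0), (1, 1), (0, 1), (-1, 1), (-2, 1), (-2, 0), (-2, -1)])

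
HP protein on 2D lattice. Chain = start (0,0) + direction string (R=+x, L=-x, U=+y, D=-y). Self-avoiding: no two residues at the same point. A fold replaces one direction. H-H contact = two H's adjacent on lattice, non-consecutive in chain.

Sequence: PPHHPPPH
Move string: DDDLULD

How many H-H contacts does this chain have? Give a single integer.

Answer: 0

Derivation:
Positions: [(0, 0), (0, -1), (0, -2), (0, -3), (-1, -3), (-1, -2), (-2, -2), (-2, -3)]
No H-H contacts found.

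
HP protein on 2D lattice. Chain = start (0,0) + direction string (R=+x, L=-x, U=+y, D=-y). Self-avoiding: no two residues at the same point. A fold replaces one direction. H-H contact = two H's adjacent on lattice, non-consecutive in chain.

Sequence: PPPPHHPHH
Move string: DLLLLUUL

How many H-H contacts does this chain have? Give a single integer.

Positions: [(0, 0), (0, -1), (-1, -1), (-2, -1), (-3, -1), (-4, -1), (-4, 0), (-4, 1), (-5, 1)]
No H-H contacts found.

Answer: 0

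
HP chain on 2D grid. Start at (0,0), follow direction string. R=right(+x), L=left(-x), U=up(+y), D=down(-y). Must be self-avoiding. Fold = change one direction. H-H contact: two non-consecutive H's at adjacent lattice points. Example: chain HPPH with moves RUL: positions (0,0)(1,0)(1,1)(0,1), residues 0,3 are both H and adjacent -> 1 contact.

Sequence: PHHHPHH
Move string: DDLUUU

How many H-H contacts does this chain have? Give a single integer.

Answer: 0

Derivation:
Positions: [(0, 0), (0, -1), (0, -2), (-1, -2), (-1, -1), (-1, 0), (-1, 1)]
No H-H contacts found.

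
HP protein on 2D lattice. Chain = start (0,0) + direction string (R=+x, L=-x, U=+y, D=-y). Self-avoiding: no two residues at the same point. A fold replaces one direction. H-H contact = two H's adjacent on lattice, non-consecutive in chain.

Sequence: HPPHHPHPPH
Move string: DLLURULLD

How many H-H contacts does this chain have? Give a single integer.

Answer: 1

Derivation:
Positions: [(0, 0), (0, -1), (-1, -1), (-2, -1), (-2, 0), (-1, 0), (-1, 1), (-2, 1), (-3, 1), (-3, 0)]
H-H contact: residue 4 @(-2,0) - residue 9 @(-3, 0)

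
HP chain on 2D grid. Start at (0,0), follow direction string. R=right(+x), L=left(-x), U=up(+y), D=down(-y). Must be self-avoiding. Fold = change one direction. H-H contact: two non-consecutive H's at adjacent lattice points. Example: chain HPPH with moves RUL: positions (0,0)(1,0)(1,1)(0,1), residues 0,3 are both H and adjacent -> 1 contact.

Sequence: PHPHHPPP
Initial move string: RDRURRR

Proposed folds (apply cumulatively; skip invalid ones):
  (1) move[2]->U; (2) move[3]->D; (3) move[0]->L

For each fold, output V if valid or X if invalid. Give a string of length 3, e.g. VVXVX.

Initial: RDRURRR -> [(0, 0), (1, 0), (1, -1), (2, -1), (2, 0), (3, 0), (4, 0), (5, 0)]
Fold 1: move[2]->U => RDUURRR INVALID (collision), skipped
Fold 2: move[3]->D => RDRDRRR VALID
Fold 3: move[0]->L => LDRDRRR VALID

Answer: XVV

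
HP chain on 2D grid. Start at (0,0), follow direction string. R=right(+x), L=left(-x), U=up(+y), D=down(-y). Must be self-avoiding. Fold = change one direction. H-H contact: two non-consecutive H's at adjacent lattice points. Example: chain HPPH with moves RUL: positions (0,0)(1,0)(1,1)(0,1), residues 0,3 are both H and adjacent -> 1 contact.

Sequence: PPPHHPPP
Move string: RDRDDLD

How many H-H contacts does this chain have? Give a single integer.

Positions: [(0, 0), (1, 0), (1, -1), (2, -1), (2, -2), (2, -3), (1, -3), (1, -4)]
No H-H contacts found.

Answer: 0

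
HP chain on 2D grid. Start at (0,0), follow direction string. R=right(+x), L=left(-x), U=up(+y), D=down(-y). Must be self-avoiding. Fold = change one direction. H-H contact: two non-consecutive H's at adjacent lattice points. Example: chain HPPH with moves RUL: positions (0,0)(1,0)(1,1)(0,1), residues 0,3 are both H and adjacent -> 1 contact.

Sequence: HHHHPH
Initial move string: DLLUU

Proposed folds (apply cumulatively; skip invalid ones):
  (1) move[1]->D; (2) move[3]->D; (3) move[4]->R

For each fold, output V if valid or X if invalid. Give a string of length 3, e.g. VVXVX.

Initial: DLLUU -> [(0, 0), (0, -1), (-1, -1), (-2, -1), (-2, 0), (-2, 1)]
Fold 1: move[1]->D => DDLUU VALID
Fold 2: move[3]->D => DDLDU INVALID (collision), skipped
Fold 3: move[4]->R => DDLUR INVALID (collision), skipped

Answer: VXX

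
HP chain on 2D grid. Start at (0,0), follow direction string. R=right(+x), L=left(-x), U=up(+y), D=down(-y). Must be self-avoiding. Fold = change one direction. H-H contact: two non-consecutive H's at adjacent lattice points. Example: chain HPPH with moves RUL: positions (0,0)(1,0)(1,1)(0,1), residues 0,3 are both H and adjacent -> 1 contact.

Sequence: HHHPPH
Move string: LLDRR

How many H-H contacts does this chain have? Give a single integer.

Answer: 1

Derivation:
Positions: [(0, 0), (-1, 0), (-2, 0), (-2, -1), (-1, -1), (0, -1)]
H-H contact: residue 0 @(0,0) - residue 5 @(0, -1)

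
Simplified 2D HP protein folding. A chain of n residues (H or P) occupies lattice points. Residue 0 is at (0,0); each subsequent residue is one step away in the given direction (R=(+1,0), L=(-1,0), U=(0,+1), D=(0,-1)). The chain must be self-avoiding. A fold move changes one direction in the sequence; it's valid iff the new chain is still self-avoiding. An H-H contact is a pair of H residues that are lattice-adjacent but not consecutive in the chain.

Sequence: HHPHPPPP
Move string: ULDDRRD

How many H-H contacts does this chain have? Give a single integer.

Answer: 1

Derivation:
Positions: [(0, 0), (0, 1), (-1, 1), (-1, 0), (-1, -1), (0, -1), (1, -1), (1, -2)]
H-H contact: residue 0 @(0,0) - residue 3 @(-1, 0)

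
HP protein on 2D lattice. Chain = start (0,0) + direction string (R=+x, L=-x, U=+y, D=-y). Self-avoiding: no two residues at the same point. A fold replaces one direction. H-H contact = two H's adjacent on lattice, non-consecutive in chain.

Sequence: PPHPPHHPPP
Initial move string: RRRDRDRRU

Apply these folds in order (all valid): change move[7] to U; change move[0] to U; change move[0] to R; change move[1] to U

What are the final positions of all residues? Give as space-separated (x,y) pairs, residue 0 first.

Initial moves: RRRDRDRRU
Fold: move[7]->U => RRRDRDRUU (positions: [(0, 0), (1, 0), (2, 0), (3, 0), (3, -1), (4, -1), (4, -2), (5, -2), (5, -1), (5, 0)])
Fold: move[0]->U => URRDRDRUU (positions: [(0, 0), (0, 1), (1, 1), (2, 1), (2, 0), (3, 0), (3, -1), (4, -1), (4, 0), (4, 1)])
Fold: move[0]->R => RRRDRDRUU (positions: [(0, 0), (1, 0), (2, 0), (3, 0), (3, -1), (4, -1), (4, -2), (5, -2), (5, -1), (5, 0)])
Fold: move[1]->U => RURDRDRUU (positions: [(0, 0), (1, 0), (1, 1), (2, 1), (2, 0), (3, 0), (3, -1), (4, -1), (4, 0), (4, 1)])

Answer: (0,0) (1,0) (1,1) (2,1) (2,0) (3,0) (3,-1) (4,-1) (4,0) (4,1)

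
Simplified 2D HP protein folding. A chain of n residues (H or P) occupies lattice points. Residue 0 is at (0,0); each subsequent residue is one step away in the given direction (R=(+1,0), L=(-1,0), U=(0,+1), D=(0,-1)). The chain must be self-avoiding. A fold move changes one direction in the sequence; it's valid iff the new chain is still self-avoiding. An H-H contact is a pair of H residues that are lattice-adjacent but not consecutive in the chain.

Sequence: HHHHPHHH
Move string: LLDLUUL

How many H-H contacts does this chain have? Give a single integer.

Answer: 1

Derivation:
Positions: [(0, 0), (-1, 0), (-2, 0), (-2, -1), (-3, -1), (-3, 0), (-3, 1), (-4, 1)]
H-H contact: residue 2 @(-2,0) - residue 5 @(-3, 0)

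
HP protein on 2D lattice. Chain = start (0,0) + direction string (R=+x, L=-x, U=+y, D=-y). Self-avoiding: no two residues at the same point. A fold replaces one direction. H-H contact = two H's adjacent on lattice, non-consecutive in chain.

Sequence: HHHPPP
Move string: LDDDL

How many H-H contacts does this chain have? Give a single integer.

Positions: [(0, 0), (-1, 0), (-1, -1), (-1, -2), (-1, -3), (-2, -3)]
No H-H contacts found.

Answer: 0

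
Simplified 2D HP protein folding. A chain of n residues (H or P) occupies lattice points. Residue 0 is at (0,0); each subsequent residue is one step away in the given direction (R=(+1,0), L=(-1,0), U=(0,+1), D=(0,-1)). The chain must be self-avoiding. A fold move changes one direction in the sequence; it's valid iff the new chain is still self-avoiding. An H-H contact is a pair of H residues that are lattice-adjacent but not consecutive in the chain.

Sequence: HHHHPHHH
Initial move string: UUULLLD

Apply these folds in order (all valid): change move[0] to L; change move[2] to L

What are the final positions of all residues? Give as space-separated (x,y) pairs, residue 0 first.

Answer: (0,0) (-1,0) (-1,1) (-2,1) (-3,1) (-4,1) (-5,1) (-5,0)

Derivation:
Initial moves: UUULLLD
Fold: move[0]->L => LUULLLD (positions: [(0, 0), (-1, 0), (-1, 1), (-1, 2), (-2, 2), (-3, 2), (-4, 2), (-4, 1)])
Fold: move[2]->L => LULLLLD (positions: [(0, 0), (-1, 0), (-1, 1), (-2, 1), (-3, 1), (-4, 1), (-5, 1), (-5, 0)])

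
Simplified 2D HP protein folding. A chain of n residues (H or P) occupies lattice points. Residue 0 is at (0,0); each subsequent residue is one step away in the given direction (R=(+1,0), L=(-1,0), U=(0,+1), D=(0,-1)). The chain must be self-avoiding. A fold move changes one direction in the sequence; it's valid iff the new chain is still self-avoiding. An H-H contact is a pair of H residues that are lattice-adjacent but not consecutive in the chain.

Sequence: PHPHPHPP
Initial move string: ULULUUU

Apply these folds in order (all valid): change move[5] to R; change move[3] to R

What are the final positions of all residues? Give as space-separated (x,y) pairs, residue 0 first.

Initial moves: ULULUUU
Fold: move[5]->R => ULULURU (positions: [(0, 0), (0, 1), (-1, 1), (-1, 2), (-2, 2), (-2, 3), (-1, 3), (-1, 4)])
Fold: move[3]->R => ULURURU (positions: [(0, 0), (0, 1), (-1, 1), (-1, 2), (0, 2), (0, 3), (1, 3), (1, 4)])

Answer: (0,0) (0,1) (-1,1) (-1,2) (0,2) (0,3) (1,3) (1,4)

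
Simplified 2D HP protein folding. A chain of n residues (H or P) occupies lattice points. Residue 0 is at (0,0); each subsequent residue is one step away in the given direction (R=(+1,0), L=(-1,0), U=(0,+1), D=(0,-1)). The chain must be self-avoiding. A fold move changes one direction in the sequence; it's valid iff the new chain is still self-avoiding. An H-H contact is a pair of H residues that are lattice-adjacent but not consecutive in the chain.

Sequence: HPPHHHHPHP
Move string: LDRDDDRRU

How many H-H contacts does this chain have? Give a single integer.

Answer: 1

Derivation:
Positions: [(0, 0), (-1, 0), (-1, -1), (0, -1), (0, -2), (0, -3), (0, -4), (1, -4), (2, -4), (2, -3)]
H-H contact: residue 0 @(0,0) - residue 3 @(0, -1)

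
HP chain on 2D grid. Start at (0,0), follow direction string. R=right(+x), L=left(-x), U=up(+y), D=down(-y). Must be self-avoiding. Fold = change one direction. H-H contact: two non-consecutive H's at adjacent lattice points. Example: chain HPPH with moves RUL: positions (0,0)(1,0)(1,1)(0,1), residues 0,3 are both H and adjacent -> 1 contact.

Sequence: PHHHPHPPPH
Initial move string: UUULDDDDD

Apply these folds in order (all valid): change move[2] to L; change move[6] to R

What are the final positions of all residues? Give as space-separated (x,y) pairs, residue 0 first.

Answer: (0,0) (0,1) (0,2) (-1,2) (-2,2) (-2,1) (-2,0) (-1,0) (-1,-1) (-1,-2)

Derivation:
Initial moves: UUULDDDDD
Fold: move[2]->L => UULLDDDDD (positions: [(0, 0), (0, 1), (0, 2), (-1, 2), (-2, 2), (-2, 1), (-2, 0), (-2, -1), (-2, -2), (-2, -3)])
Fold: move[6]->R => UULLDDRDD (positions: [(0, 0), (0, 1), (0, 2), (-1, 2), (-2, 2), (-2, 1), (-2, 0), (-1, 0), (-1, -1), (-1, -2)])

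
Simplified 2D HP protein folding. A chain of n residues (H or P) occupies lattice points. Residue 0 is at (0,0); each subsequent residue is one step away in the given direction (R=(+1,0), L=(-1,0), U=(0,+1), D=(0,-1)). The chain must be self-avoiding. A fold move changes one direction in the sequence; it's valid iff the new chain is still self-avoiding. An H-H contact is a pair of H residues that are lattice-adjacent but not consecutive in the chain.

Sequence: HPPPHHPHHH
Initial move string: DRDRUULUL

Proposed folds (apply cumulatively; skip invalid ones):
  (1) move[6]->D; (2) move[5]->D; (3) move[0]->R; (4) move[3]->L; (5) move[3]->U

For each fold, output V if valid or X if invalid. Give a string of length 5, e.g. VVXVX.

Initial: DRDRUULUL -> [(0, 0), (0, -1), (1, -1), (1, -2), (2, -2), (2, -1), (2, 0), (1, 0), (1, 1), (0, 1)]
Fold 1: move[6]->D => DRDRUUDUL INVALID (collision), skipped
Fold 2: move[5]->D => DRDRUDLUL INVALID (collision), skipped
Fold 3: move[0]->R => RRDRUULUL VALID
Fold 4: move[3]->L => RRDLUULUL INVALID (collision), skipped
Fold 5: move[3]->U => RRDUUULUL INVALID (collision), skipped

Answer: XXVXX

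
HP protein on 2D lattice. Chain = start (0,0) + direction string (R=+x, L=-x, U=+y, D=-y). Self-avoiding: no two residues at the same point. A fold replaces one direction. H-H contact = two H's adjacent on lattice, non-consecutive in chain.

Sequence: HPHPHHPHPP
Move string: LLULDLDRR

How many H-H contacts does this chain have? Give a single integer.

Positions: [(0, 0), (-1, 0), (-2, 0), (-2, 1), (-3, 1), (-3, 0), (-4, 0), (-4, -1), (-3, -1), (-2, -1)]
H-H contact: residue 2 @(-2,0) - residue 5 @(-3, 0)

Answer: 1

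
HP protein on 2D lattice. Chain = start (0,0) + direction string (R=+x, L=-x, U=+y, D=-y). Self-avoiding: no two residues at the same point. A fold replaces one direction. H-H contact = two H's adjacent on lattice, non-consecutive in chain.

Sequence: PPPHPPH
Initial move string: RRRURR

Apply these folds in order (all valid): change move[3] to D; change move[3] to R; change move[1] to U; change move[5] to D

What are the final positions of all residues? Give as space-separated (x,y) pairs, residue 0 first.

Answer: (0,0) (1,0) (1,1) (2,1) (3,1) (4,1) (4,0)

Derivation:
Initial moves: RRRURR
Fold: move[3]->D => RRRDRR (positions: [(0, 0), (1, 0), (2, 0), (3, 0), (3, -1), (4, -1), (5, -1)])
Fold: move[3]->R => RRRRRR (positions: [(0, 0), (1, 0), (2, 0), (3, 0), (4, 0), (5, 0), (6, 0)])
Fold: move[1]->U => RURRRR (positions: [(0, 0), (1, 0), (1, 1), (2, 1), (3, 1), (4, 1), (5, 1)])
Fold: move[5]->D => RURRRD (positions: [(0, 0), (1, 0), (1, 1), (2, 1), (3, 1), (4, 1), (4, 0)])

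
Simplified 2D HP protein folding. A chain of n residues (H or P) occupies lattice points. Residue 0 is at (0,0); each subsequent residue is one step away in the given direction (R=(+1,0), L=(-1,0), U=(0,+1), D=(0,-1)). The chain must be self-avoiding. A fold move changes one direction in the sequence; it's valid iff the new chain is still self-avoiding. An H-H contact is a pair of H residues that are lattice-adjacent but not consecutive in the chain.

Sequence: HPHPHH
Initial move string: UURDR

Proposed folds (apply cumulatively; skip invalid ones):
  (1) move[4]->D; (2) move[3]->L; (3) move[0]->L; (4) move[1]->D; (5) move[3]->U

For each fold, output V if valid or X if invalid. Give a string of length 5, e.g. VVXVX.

Initial: UURDR -> [(0, 0), (0, 1), (0, 2), (1, 2), (1, 1), (2, 1)]
Fold 1: move[4]->D => UURDD VALID
Fold 2: move[3]->L => UURLD INVALID (collision), skipped
Fold 3: move[0]->L => LURDD INVALID (collision), skipped
Fold 4: move[1]->D => UDRDD INVALID (collision), skipped
Fold 5: move[3]->U => UURUD INVALID (collision), skipped

Answer: VXXXX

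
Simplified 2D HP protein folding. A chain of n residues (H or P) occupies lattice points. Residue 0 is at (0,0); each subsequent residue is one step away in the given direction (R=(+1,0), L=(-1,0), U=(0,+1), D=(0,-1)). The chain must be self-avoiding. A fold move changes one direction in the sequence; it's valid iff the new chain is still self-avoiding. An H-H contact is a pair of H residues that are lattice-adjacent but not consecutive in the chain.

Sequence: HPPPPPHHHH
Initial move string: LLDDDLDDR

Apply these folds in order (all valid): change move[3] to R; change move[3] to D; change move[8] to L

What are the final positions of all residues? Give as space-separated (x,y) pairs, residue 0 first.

Answer: (0,0) (-1,0) (-2,0) (-2,-1) (-2,-2) (-2,-3) (-3,-3) (-3,-4) (-3,-5) (-4,-5)

Derivation:
Initial moves: LLDDDLDDR
Fold: move[3]->R => LLDRDLDDR (positions: [(0, 0), (-1, 0), (-2, 0), (-2, -1), (-1, -1), (-1, -2), (-2, -2), (-2, -3), (-2, -4), (-1, -4)])
Fold: move[3]->D => LLDDDLDDR (positions: [(0, 0), (-1, 0), (-2, 0), (-2, -1), (-2, -2), (-2, -3), (-3, -3), (-3, -4), (-3, -5), (-2, -5)])
Fold: move[8]->L => LLDDDLDDL (positions: [(0, 0), (-1, 0), (-2, 0), (-2, -1), (-2, -2), (-2, -3), (-3, -3), (-3, -4), (-3, -5), (-4, -5)])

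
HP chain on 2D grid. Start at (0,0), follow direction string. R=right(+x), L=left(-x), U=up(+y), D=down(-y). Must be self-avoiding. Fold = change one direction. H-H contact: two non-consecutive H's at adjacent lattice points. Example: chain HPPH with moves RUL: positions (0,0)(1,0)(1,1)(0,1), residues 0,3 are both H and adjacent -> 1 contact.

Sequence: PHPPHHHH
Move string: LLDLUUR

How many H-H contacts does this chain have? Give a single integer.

Positions: [(0, 0), (-1, 0), (-2, 0), (-2, -1), (-3, -1), (-3, 0), (-3, 1), (-2, 1)]
No H-H contacts found.

Answer: 0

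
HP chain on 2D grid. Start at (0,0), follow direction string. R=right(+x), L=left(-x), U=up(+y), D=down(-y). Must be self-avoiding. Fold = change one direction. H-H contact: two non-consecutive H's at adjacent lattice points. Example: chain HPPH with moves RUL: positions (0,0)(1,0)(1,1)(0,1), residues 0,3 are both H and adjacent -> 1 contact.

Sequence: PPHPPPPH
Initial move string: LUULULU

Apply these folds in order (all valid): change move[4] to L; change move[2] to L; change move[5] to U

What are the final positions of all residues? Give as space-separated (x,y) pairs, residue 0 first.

Answer: (0,0) (-1,0) (-1,1) (-2,1) (-3,1) (-4,1) (-4,2) (-4,3)

Derivation:
Initial moves: LUULULU
Fold: move[4]->L => LUULLLU (positions: [(0, 0), (-1, 0), (-1, 1), (-1, 2), (-2, 2), (-3, 2), (-4, 2), (-4, 3)])
Fold: move[2]->L => LULLLLU (positions: [(0, 0), (-1, 0), (-1, 1), (-2, 1), (-3, 1), (-4, 1), (-5, 1), (-5, 2)])
Fold: move[5]->U => LULLLUU (positions: [(0, 0), (-1, 0), (-1, 1), (-2, 1), (-3, 1), (-4, 1), (-4, 2), (-4, 3)])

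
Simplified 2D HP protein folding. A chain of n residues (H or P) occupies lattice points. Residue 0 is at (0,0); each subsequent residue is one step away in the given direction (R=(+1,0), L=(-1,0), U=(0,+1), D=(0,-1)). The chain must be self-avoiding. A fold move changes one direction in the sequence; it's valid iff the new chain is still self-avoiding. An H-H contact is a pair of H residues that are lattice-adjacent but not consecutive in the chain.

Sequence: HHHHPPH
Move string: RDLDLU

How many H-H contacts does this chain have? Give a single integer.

Positions: [(0, 0), (1, 0), (1, -1), (0, -1), (0, -2), (-1, -2), (-1, -1)]
H-H contact: residue 0 @(0,0) - residue 3 @(0, -1)
H-H contact: residue 3 @(0,-1) - residue 6 @(-1, -1)

Answer: 2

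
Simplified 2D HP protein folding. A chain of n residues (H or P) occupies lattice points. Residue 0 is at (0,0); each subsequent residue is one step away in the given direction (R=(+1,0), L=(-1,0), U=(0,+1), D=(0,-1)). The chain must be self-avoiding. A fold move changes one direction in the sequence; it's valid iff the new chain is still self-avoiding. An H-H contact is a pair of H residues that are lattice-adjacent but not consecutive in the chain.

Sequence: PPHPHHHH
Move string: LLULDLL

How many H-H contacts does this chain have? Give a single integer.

Answer: 1

Derivation:
Positions: [(0, 0), (-1, 0), (-2, 0), (-2, 1), (-3, 1), (-3, 0), (-4, 0), (-5, 0)]
H-H contact: residue 2 @(-2,0) - residue 5 @(-3, 0)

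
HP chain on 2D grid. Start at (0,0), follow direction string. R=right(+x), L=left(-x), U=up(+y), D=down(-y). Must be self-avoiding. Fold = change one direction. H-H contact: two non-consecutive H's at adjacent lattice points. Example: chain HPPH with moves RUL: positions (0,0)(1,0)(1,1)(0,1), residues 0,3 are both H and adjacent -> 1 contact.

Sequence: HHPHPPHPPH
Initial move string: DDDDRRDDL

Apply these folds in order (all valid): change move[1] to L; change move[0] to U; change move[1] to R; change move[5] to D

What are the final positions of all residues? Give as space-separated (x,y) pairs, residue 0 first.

Answer: (0,0) (0,1) (1,1) (1,0) (1,-1) (2,-1) (2,-2) (2,-3) (2,-4) (1,-4)

Derivation:
Initial moves: DDDDRRDDL
Fold: move[1]->L => DLDDRRDDL (positions: [(0, 0), (0, -1), (-1, -1), (-1, -2), (-1, -3), (0, -3), (1, -3), (1, -4), (1, -5), (0, -5)])
Fold: move[0]->U => ULDDRRDDL (positions: [(0, 0), (0, 1), (-1, 1), (-1, 0), (-1, -1), (0, -1), (1, -1), (1, -2), (1, -3), (0, -3)])
Fold: move[1]->R => URDDRRDDL (positions: [(0, 0), (0, 1), (1, 1), (1, 0), (1, -1), (2, -1), (3, -1), (3, -2), (3, -3), (2, -3)])
Fold: move[5]->D => URDDRDDDL (positions: [(0, 0), (0, 1), (1, 1), (1, 0), (1, -1), (2, -1), (2, -2), (2, -3), (2, -4), (1, -4)])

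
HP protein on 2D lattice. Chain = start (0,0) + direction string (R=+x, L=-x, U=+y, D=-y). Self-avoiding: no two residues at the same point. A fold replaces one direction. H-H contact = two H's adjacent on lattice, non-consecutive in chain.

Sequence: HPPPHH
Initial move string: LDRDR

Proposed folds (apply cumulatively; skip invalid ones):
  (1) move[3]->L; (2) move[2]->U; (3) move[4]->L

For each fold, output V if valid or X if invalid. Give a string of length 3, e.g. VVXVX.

Answer: XXV

Derivation:
Initial: LDRDR -> [(0, 0), (-1, 0), (-1, -1), (0, -1), (0, -2), (1, -2)]
Fold 1: move[3]->L => LDRLR INVALID (collision), skipped
Fold 2: move[2]->U => LDUDR INVALID (collision), skipped
Fold 3: move[4]->L => LDRDL VALID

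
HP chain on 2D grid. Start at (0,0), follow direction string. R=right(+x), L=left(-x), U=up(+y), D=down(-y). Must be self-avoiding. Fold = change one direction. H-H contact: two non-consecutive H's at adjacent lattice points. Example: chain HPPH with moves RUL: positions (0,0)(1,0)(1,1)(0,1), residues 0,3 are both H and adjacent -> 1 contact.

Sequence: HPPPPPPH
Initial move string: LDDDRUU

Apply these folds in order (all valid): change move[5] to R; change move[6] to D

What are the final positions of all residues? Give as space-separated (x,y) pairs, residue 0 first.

Initial moves: LDDDRUU
Fold: move[5]->R => LDDDRRU (positions: [(0, 0), (-1, 0), (-1, -1), (-1, -2), (-1, -3), (0, -3), (1, -3), (1, -2)])
Fold: move[6]->D => LDDDRRD (positions: [(0, 0), (-1, 0), (-1, -1), (-1, -2), (-1, -3), (0, -3), (1, -3), (1, -4)])

Answer: (0,0) (-1,0) (-1,-1) (-1,-2) (-1,-3) (0,-3) (1,-3) (1,-4)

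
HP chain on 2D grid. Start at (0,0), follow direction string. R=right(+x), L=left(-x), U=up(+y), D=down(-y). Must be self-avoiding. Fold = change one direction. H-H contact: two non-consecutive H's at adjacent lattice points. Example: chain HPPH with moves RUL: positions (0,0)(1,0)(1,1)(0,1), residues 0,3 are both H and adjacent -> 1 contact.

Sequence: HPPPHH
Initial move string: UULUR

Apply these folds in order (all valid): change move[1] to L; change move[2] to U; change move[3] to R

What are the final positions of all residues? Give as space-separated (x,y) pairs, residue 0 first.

Initial moves: UULUR
Fold: move[1]->L => ULLUR (positions: [(0, 0), (0, 1), (-1, 1), (-2, 1), (-2, 2), (-1, 2)])
Fold: move[2]->U => ULUUR (positions: [(0, 0), (0, 1), (-1, 1), (-1, 2), (-1, 3), (0, 3)])
Fold: move[3]->R => ULURR (positions: [(0, 0), (0, 1), (-1, 1), (-1, 2), (0, 2), (1, 2)])

Answer: (0,0) (0,1) (-1,1) (-1,2) (0,2) (1,2)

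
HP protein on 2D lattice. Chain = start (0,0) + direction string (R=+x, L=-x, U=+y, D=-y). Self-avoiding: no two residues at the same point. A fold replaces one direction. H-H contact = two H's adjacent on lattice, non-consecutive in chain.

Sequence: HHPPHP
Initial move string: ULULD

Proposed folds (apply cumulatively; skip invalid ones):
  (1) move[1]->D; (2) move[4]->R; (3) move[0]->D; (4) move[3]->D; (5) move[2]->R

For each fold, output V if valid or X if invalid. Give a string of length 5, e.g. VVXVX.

Initial: ULULD -> [(0, 0), (0, 1), (-1, 1), (-1, 2), (-2, 2), (-2, 1)]
Fold 1: move[1]->D => UDULD INVALID (collision), skipped
Fold 2: move[4]->R => ULULR INVALID (collision), skipped
Fold 3: move[0]->D => DLULD VALID
Fold 4: move[3]->D => DLUDD INVALID (collision), skipped
Fold 5: move[2]->R => DLRLD INVALID (collision), skipped

Answer: XXVXX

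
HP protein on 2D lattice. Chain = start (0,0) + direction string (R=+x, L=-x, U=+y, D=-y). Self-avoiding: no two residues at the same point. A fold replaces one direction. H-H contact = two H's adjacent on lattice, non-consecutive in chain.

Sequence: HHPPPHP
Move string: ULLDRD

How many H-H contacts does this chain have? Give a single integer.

Positions: [(0, 0), (0, 1), (-1, 1), (-2, 1), (-2, 0), (-1, 0), (-1, -1)]
H-H contact: residue 0 @(0,0) - residue 5 @(-1, 0)

Answer: 1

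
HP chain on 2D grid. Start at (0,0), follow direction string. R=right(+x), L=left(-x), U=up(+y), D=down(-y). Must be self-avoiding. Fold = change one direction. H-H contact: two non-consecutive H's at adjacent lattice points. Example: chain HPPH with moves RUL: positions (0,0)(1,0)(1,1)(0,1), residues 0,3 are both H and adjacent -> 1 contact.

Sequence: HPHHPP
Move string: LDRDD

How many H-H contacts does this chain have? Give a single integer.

Positions: [(0, 0), (-1, 0), (-1, -1), (0, -1), (0, -2), (0, -3)]
H-H contact: residue 0 @(0,0) - residue 3 @(0, -1)

Answer: 1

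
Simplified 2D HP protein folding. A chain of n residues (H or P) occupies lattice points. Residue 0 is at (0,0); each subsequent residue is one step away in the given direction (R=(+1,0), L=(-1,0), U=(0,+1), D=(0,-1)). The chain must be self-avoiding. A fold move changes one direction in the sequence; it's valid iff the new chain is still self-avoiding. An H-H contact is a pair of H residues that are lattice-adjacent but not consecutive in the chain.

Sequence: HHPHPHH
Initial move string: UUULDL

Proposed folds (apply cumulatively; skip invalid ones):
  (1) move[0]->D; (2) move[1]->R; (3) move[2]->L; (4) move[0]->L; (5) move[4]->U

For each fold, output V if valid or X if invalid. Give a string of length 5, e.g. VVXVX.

Initial: UUULDL -> [(0, 0), (0, 1), (0, 2), (0, 3), (-1, 3), (-1, 2), (-2, 2)]
Fold 1: move[0]->D => DUULDL INVALID (collision), skipped
Fold 2: move[1]->R => URULDL INVALID (collision), skipped
Fold 3: move[2]->L => UULLDL VALID
Fold 4: move[0]->L => LULLDL VALID
Fold 5: move[4]->U => LULLUL VALID

Answer: XXVVV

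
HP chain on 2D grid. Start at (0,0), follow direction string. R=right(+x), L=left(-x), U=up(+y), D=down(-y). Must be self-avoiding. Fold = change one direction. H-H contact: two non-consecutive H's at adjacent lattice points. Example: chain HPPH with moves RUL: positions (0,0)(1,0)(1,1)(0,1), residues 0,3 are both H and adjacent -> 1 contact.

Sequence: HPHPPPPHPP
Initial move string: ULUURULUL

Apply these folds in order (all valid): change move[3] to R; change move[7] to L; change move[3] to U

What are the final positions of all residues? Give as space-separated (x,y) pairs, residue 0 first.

Answer: (0,0) (0,1) (-1,1) (-1,2) (-1,3) (0,3) (0,4) (-1,4) (-2,4) (-3,4)

Derivation:
Initial moves: ULUURULUL
Fold: move[3]->R => ULURRULUL (positions: [(0, 0), (0, 1), (-1, 1), (-1, 2), (0, 2), (1, 2), (1, 3), (0, 3), (0, 4), (-1, 4)])
Fold: move[7]->L => ULURRULLL (positions: [(0, 0), (0, 1), (-1, 1), (-1, 2), (0, 2), (1, 2), (1, 3), (0, 3), (-1, 3), (-2, 3)])
Fold: move[3]->U => ULUURULLL (positions: [(0, 0), (0, 1), (-1, 1), (-1, 2), (-1, 3), (0, 3), (0, 4), (-1, 4), (-2, 4), (-3, 4)])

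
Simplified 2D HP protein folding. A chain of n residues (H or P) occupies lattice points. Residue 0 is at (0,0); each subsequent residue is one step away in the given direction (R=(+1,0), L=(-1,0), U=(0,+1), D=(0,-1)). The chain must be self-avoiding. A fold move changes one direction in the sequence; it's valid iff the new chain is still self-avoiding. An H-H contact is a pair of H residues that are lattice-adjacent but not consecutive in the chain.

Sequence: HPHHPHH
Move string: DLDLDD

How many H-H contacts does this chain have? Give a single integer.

Positions: [(0, 0), (0, -1), (-1, -1), (-1, -2), (-2, -2), (-2, -3), (-2, -4)]
No H-H contacts found.

Answer: 0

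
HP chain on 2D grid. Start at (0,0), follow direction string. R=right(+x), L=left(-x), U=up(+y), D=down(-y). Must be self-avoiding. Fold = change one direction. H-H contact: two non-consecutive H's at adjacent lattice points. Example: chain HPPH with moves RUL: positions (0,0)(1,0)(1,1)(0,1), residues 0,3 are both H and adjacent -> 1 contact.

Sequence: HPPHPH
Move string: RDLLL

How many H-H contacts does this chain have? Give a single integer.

Answer: 1

Derivation:
Positions: [(0, 0), (1, 0), (1, -1), (0, -1), (-1, -1), (-2, -1)]
H-H contact: residue 0 @(0,0) - residue 3 @(0, -1)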